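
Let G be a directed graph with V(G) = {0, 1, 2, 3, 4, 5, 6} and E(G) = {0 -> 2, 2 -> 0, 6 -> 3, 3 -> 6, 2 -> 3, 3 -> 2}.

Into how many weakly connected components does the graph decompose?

4

From 0: component {0, 2, 3, 6}.
From 1: component {1}.
From 4: component {4}.
From 5: component {5}.
That's 4 components.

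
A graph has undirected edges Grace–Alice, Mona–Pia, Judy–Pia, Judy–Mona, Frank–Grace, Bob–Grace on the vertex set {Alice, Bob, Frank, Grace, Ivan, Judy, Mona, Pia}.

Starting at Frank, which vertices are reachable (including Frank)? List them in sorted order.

Start at Frank.
Its neighbours: Grace.
Then their neighbours: Alice, Bob.
Nothing further is reachable.

Alice, Bob, Frank, Grace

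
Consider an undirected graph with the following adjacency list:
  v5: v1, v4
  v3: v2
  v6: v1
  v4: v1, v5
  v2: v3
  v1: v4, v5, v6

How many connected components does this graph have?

2

From v1: component {v1, v4, v5, v6}.
From v2: component {v2, v3}.
That's 2 components.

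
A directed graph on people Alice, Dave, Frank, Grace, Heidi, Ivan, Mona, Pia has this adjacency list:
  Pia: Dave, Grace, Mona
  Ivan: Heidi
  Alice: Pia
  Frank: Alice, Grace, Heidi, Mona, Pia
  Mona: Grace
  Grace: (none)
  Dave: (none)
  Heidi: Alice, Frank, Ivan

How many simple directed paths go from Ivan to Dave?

Ivan→Heidi→Alice→Pia→Dave
Ivan→Heidi→Frank→Alice→Pia→Dave
Ivan→Heidi→Frank→Pia→Dave

3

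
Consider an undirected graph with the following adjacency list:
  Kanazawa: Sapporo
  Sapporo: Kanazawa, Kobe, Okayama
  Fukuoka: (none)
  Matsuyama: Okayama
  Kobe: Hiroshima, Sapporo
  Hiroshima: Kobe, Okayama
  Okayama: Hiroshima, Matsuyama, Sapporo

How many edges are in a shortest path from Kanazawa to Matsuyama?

3

Distance 0: Kanazawa.
Distance 1: Sapporo.
Distance 2: Kobe, Okayama.
Distance 3: Hiroshima, Matsuyama — contains Matsuyama.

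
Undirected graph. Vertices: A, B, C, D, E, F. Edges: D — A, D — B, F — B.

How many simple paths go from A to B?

1

A–D–B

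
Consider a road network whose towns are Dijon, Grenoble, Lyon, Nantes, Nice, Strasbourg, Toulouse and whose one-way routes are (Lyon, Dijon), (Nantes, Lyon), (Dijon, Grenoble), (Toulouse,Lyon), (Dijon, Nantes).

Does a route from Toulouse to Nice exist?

Explore from Toulouse.
Distance 1: reach Lyon.
Distance 2: reach Dijon.
Distance 3: reach Grenoble, Nantes.
The search from Toulouse is exhausted; no directed path reaches Nice.

No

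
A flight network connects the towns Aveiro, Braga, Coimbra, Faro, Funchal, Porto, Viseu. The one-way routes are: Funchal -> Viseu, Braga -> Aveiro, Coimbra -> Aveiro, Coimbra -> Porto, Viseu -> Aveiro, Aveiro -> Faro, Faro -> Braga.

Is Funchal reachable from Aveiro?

No

Explore from Aveiro.
Distance 1: reach Faro.
Distance 2: reach Braga.
The search from Aveiro is exhausted; no directed path reaches Funchal.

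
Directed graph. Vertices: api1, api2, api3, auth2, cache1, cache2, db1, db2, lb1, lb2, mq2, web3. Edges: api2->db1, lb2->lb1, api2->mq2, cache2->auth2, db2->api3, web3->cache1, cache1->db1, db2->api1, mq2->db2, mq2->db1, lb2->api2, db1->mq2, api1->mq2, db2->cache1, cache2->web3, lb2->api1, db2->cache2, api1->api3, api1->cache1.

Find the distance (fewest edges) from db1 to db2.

2

Distance 0: db1.
Distance 1: mq2.
Distance 2: db2 — contains db2.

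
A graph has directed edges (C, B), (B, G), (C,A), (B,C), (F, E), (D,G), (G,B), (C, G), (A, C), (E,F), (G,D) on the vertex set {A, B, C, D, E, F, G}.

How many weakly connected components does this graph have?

2

From A: component {A, B, C, D, G}.
From E: component {E, F}.
That's 2 components.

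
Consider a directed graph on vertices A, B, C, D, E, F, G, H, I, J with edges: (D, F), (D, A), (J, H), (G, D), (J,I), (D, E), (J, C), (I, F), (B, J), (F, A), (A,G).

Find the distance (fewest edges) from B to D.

Distance 0: B.
Distance 1: J.
Distance 2: C, H, I.
Distance 3: F.
Distance 4: A.
Distance 5: G.
Distance 6: D — contains D.

6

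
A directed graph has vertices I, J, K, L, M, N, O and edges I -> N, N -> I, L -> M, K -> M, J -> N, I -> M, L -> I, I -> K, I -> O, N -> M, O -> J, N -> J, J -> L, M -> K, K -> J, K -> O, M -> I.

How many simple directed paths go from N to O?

N→I→K→O
N→I→M→K→O
N→I→O
N→J→L→I→K→O
N→J→L→I→M→K→O
N→J→L→I→O
N→J→L→M→I→K→O
N→J→L→M→I→O
N→J→L→M→K→O
N→M→I→K→O
N→M→I→O
N→M→K→J→L→I→O
N→M→K→O

13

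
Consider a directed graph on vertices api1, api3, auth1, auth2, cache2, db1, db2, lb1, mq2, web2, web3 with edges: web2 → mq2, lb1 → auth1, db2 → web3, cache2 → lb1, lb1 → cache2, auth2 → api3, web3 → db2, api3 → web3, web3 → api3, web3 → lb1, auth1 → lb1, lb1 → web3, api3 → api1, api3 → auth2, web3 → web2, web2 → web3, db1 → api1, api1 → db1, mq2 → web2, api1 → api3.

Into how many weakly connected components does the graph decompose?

1

From api1: component {api1, api3, auth1, auth2, cache2, db1, db2, lb1, mq2, web2, web3}.
That's 1 component.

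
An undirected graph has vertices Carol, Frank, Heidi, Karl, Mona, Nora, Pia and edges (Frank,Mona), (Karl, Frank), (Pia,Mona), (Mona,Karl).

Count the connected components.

From Carol: component {Carol}.
From Frank: component {Frank, Karl, Mona, Pia}.
From Heidi: component {Heidi}.
From Nora: component {Nora}.
That's 4 components.

4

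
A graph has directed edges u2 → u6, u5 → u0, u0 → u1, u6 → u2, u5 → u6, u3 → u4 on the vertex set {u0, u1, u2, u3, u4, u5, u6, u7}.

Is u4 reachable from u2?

No

Explore from u2.
Distance 1: reach u6.
The search from u2 is exhausted; no directed path reaches u4.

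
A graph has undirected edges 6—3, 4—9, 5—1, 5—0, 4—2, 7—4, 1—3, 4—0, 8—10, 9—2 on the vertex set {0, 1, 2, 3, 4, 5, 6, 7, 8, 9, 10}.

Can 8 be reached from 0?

Explore from 0.
Distance 1: reach 4, 5.
Distance 2: reach 1, 2, 7, 9.
Distance 3: reach 3.
Distance 4: reach 6.
The search is exhausted without reaching 8; it lies in a different component.

No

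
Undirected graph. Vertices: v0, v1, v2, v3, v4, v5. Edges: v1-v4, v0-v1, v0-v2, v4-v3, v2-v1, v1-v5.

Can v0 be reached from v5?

Yes

Explore from v5.
Distance 1: reach v1.
Distance 2: reach v0, v2, v4.
Found v0.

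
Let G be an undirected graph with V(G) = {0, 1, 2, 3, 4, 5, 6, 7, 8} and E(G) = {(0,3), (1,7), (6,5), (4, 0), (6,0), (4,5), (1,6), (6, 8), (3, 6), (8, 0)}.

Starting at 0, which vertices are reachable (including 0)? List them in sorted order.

Start at 0.
Its neighbours: 3, 4, 6, 8.
Then their neighbours: 1, 5.
Then next layer: 7.
Nothing further is reachable.

0, 1, 3, 4, 5, 6, 7, 8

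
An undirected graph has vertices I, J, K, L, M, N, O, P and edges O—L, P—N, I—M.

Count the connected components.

From I: component {I, M}.
From J: component {J}.
From K: component {K}.
From L: component {L, O}.
From N: component {N, P}.
That's 5 components.

5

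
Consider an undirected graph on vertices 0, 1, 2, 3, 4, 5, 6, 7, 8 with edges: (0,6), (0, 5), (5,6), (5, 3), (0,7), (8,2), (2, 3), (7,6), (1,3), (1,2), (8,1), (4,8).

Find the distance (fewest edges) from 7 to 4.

Distance 0: 7.
Distance 1: 0, 6.
Distance 2: 5.
Distance 3: 3.
Distance 4: 1, 2.
Distance 5: 8.
Distance 6: 4 — contains 4.

6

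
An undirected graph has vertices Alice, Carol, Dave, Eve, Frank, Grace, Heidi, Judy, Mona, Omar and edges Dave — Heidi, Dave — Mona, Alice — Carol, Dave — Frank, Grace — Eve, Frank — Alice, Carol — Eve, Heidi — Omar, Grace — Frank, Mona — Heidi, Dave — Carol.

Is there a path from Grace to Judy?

Explore from Grace.
Distance 1: reach Eve, Frank.
Distance 2: reach Alice, Carol, Dave.
Distance 3: reach Heidi, Mona.
Distance 4: reach Omar.
The search is exhausted without reaching Judy; it lies in a different component.

No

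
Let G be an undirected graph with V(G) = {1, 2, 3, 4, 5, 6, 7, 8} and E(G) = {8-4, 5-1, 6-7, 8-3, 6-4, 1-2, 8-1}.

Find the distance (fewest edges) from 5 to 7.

5

Distance 0: 5.
Distance 1: 1.
Distance 2: 2, 8.
Distance 3: 3, 4.
Distance 4: 6.
Distance 5: 7 — contains 7.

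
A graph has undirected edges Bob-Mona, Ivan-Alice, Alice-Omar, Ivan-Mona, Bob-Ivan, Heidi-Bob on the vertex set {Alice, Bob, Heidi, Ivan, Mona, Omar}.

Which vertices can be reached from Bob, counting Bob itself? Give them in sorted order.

Start at Bob.
Its neighbours: Heidi, Ivan, Mona.
Then their neighbours: Alice.
Then next layer: Omar.
Every vertex is now reached.

Alice, Bob, Heidi, Ivan, Mona, Omar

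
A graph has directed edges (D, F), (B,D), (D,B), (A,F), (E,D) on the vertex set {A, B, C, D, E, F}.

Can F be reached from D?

Yes

Explore from D.
Distance 1: reach B, F.
Found F.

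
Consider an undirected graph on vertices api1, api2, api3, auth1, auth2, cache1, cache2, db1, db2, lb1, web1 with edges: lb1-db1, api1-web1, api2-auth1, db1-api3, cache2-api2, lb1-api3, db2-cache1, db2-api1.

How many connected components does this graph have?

From api1: component {api1, cache1, db2, web1}.
From api2: component {api2, auth1, cache2}.
From api3: component {api3, db1, lb1}.
From auth2: component {auth2}.
That's 4 components.

4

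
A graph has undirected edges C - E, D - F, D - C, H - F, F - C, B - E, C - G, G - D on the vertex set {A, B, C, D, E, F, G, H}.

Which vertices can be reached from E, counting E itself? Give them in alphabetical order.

Start at E.
Its neighbours: B, C.
Then their neighbours: D, F, G.
Then next layer: H.
Nothing further is reachable.

B, C, D, E, F, G, H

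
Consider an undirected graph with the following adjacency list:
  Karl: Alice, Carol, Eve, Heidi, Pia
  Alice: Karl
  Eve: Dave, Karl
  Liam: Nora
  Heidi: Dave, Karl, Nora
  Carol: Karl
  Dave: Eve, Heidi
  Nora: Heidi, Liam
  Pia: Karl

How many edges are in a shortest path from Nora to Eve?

Distance 0: Nora.
Distance 1: Heidi, Liam.
Distance 2: Dave, Karl.
Distance 3: Alice, Carol, Eve, Pia — contains Eve.

3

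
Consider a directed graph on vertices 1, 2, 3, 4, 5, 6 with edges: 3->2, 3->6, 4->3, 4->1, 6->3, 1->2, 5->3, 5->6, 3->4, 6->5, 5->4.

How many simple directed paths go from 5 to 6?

3

5→3→6
5→4→3→6
5→6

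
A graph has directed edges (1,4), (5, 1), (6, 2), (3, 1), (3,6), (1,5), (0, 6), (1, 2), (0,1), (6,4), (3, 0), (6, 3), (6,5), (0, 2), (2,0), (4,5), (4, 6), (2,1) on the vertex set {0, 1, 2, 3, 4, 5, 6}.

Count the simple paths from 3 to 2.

11

3→0→1→2
3→0→1→4→6→2
3→0→2
3→0→6→2
3→0→6→4→5→1→2
3→0→6→5→1→2
3→1→2
3→1→4→6→2
3→6→2
3→6→4→5→1→2
3→6→5→1→2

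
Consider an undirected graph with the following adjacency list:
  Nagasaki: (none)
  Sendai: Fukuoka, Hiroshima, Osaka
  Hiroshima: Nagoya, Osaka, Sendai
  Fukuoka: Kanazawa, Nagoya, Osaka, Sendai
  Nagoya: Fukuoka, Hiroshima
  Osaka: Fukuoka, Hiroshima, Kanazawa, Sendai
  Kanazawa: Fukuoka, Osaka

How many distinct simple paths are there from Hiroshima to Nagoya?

Hiroshima–Nagoya
Hiroshima–Osaka–Fukuoka–Nagoya
Hiroshima–Osaka–Kanazawa–Fukuoka–Nagoya
Hiroshima–Osaka–Sendai–Fukuoka–Nagoya
Hiroshima–Sendai–Fukuoka–Nagoya
Hiroshima–Sendai–Osaka–Fukuoka–Nagoya
Hiroshima–Sendai–Osaka–Kanazawa–Fukuoka–Nagoya

7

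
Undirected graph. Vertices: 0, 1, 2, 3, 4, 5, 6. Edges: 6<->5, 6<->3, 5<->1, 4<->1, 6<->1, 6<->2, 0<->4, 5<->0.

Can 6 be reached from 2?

Yes

Explore from 2.
Distance 1: reach 6.
Found 6.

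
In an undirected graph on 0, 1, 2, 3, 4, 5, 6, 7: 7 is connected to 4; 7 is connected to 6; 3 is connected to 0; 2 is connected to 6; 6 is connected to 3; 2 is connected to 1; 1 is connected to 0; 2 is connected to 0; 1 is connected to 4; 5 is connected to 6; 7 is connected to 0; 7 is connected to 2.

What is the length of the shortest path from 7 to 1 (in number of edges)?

Distance 0: 7.
Distance 1: 0, 2, 4, 6.
Distance 2: 1, 3, 5 — contains 1.

2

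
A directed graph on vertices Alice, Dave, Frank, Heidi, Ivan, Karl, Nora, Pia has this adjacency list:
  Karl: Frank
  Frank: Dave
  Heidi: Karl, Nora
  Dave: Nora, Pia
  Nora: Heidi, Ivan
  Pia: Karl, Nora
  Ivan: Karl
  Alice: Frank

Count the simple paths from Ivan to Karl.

1

Ivan→Karl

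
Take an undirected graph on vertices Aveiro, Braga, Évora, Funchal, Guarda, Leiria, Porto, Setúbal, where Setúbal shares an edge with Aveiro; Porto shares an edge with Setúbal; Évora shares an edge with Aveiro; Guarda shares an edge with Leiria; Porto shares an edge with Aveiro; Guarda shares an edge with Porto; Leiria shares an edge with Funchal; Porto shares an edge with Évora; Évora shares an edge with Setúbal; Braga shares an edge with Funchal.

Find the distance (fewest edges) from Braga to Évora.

Distance 0: Braga.
Distance 1: Funchal.
Distance 2: Leiria.
Distance 3: Guarda.
Distance 4: Porto.
Distance 5: Aveiro, Évora, Setúbal — contains Évora.

5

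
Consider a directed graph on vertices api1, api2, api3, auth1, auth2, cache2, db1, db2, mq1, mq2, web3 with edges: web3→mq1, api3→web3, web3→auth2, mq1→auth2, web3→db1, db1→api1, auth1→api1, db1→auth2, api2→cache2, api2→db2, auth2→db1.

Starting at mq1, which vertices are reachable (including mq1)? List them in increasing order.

api1, auth2, db1, mq1

Start at mq1.
Its neighbours: auth2.
Then their neighbours: db1.
Then next layer: api1.
Nothing further is reachable.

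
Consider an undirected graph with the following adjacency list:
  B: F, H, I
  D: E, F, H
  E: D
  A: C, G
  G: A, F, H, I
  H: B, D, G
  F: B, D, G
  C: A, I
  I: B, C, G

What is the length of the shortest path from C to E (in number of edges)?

5

Distance 0: C.
Distance 1: A, I.
Distance 2: B, G.
Distance 3: F, H.
Distance 4: D.
Distance 5: E — contains E.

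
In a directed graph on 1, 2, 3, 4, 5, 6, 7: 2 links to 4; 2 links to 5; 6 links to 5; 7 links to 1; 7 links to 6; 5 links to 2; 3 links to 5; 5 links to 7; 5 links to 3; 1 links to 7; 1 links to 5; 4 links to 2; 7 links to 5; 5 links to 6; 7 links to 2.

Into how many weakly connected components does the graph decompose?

1

From 1: component {1, 2, 3, 4, 5, 6, 7}.
That's 1 component.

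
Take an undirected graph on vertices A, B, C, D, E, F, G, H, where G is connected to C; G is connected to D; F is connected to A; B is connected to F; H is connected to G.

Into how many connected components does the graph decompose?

3

From A: component {A, B, F}.
From C: component {C, D, G, H}.
From E: component {E}.
That's 3 components.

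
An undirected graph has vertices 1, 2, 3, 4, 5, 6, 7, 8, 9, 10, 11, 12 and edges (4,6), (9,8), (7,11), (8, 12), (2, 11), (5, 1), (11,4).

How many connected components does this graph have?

From 1: component {1, 5}.
From 2: component {2, 4, 6, 7, 11}.
From 3: component {3}.
From 8: component {8, 9, 12}.
From 10: component {10}.
That's 5 components.

5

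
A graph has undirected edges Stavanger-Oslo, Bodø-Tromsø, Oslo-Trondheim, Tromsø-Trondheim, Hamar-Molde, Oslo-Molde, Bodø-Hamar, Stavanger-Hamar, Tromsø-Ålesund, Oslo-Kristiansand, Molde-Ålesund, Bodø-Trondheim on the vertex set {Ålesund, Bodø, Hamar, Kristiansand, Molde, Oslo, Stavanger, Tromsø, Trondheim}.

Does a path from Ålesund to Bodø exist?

Explore from Ålesund.
Distance 1: reach Molde, Tromsø.
Distance 2: reach Bodø, Hamar, Oslo, Trondheim.
Found Bodø.

Yes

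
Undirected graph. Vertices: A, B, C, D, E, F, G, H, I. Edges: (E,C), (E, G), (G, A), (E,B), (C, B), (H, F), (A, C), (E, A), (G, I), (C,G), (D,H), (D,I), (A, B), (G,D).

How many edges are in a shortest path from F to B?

Distance 0: F.
Distance 1: H.
Distance 2: D.
Distance 3: G, I.
Distance 4: A, C, E.
Distance 5: B — contains B.

5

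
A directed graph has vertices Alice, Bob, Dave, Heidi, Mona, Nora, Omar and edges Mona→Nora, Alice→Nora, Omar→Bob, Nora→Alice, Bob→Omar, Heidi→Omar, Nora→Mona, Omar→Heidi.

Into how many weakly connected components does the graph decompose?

From Alice: component {Alice, Mona, Nora}.
From Bob: component {Bob, Heidi, Omar}.
From Dave: component {Dave}.
That's 3 components.

3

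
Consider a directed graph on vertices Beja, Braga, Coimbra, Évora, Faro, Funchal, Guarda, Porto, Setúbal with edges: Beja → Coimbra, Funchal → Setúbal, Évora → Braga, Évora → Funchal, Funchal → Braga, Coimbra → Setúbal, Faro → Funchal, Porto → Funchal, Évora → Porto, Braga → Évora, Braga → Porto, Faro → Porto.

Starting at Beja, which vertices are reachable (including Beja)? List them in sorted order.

Beja, Coimbra, Setúbal

Start at Beja.
Its neighbours: Coimbra.
Then their neighbours: Setúbal.
Nothing further is reachable.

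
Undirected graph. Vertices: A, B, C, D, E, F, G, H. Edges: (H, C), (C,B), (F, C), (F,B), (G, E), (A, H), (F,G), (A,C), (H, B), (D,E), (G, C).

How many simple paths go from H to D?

10

H–A–C–B–F–G–E–D
H–A–C–F–G–E–D
H–A–C–G–E–D
H–B–C–F–G–E–D
H–B–C–G–E–D
H–B–F–C–G–E–D
H–B–F–G–E–D
H–C–B–F–G–E–D
H–C–F–G–E–D
H–C–G–E–D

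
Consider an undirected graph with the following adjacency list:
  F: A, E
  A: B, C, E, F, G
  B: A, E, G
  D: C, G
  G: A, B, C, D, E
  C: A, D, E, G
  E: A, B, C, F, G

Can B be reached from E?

Yes

Explore from E.
Distance 1: reach A, B, C, F, G.
Found B.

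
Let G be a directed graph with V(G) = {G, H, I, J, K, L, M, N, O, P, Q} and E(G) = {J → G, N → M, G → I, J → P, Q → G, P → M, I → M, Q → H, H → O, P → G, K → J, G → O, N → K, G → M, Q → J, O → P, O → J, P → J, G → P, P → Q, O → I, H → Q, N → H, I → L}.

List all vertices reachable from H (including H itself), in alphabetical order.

G, H, I, J, L, M, O, P, Q

Start at H.
Its neighbours: O, Q.
Then their neighbours: G, I, J, P.
Then next layer: L, M.
Nothing further is reachable.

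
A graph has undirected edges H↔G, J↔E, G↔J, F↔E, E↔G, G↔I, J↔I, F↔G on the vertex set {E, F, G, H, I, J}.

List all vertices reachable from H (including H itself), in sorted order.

Start at H.
Its neighbours: G.
Then their neighbours: E, F, I, J.
Every vertex is now reached.

E, F, G, H, I, J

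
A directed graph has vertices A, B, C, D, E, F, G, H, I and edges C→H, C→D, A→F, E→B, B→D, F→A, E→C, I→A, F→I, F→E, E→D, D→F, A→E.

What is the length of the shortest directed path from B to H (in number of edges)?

Distance 0: B.
Distance 1: D.
Distance 2: F.
Distance 3: A, E, I.
Distance 4: C.
Distance 5: H — contains H.

5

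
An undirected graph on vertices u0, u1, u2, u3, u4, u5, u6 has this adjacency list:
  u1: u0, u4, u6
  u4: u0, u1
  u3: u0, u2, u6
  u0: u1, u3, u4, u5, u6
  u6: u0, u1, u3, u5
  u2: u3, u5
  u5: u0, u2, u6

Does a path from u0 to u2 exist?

Explore from u0.
Distance 1: reach u1, u3, u4, u5, u6.
Distance 2: reach u2.
Found u2.

Yes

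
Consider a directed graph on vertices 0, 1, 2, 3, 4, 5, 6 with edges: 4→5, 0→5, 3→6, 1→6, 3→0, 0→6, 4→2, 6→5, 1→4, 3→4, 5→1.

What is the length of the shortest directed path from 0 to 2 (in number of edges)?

Distance 0: 0.
Distance 1: 5, 6.
Distance 2: 1.
Distance 3: 4.
Distance 4: 2 — contains 2.

4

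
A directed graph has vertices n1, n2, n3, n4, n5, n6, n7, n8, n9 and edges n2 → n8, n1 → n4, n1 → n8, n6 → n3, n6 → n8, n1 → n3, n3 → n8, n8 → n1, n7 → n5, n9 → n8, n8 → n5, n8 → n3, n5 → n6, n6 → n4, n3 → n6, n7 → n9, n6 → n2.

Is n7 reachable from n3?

Explore from n3.
Distance 1: reach n6, n8.
Distance 2: reach n1, n2, n4, n5.
The search from n3 is exhausted; no directed path reaches n7.

No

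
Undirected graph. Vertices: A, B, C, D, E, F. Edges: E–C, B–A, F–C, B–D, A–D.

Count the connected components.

2

From A: component {A, B, D}.
From C: component {C, E, F}.
That's 2 components.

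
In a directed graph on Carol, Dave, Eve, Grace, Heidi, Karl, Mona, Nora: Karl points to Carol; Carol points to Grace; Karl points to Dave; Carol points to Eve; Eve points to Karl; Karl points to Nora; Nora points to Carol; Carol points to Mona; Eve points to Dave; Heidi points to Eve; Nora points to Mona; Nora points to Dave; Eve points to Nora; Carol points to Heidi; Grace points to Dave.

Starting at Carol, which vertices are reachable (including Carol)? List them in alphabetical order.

Carol, Dave, Eve, Grace, Heidi, Karl, Mona, Nora

Start at Carol.
Its neighbours: Eve, Grace, Heidi, Mona.
Then their neighbours: Dave, Karl, Nora.
Every vertex is now reached.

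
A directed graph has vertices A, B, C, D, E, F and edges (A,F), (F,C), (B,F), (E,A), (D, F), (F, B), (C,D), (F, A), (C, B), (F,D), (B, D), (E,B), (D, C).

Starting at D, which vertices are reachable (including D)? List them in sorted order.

Start at D.
Its neighbours: C, F.
Then their neighbours: A, B.
Nothing further is reachable.

A, B, C, D, F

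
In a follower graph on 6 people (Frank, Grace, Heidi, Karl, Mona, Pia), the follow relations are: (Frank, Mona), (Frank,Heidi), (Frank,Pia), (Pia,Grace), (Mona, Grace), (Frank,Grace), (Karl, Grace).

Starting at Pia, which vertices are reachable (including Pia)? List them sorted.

Grace, Pia

Start at Pia.
Its neighbours: Grace.
Nothing further is reachable.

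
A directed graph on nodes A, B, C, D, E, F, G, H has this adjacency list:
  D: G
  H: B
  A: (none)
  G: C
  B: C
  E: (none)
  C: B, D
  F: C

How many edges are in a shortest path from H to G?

4

Distance 0: H.
Distance 1: B.
Distance 2: C.
Distance 3: D.
Distance 4: G — contains G.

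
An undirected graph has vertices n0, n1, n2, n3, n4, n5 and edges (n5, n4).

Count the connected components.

From n0: component {n0}.
From n1: component {n1}.
From n2: component {n2}.
From n3: component {n3}.
From n4: component {n4, n5}.
That's 5 components.

5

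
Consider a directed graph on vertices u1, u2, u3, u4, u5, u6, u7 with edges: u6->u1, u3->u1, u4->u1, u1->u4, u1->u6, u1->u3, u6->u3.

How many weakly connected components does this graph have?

From u1: component {u1, u3, u4, u6}.
From u2: component {u2}.
From u5: component {u5}.
From u7: component {u7}.
That's 4 components.

4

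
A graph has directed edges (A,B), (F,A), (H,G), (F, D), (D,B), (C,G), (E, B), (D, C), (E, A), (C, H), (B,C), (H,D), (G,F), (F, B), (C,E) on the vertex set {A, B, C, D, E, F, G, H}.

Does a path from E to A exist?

Yes

Explore from E.
Distance 1: reach A, B.
Found A.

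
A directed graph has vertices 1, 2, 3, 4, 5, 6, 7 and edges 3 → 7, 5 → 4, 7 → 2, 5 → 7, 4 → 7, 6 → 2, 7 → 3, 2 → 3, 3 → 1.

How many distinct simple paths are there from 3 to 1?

3→1

1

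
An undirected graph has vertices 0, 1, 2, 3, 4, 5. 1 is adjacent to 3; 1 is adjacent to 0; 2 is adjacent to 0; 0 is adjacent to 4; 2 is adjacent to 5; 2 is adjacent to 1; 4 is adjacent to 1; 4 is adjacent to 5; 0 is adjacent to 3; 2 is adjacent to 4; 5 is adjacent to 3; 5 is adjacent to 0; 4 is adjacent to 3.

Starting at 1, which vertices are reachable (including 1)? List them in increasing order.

0, 1, 2, 3, 4, 5

Start at 1.
Its neighbours: 0, 2, 3, 4.
Then their neighbours: 5.
Every vertex is now reached.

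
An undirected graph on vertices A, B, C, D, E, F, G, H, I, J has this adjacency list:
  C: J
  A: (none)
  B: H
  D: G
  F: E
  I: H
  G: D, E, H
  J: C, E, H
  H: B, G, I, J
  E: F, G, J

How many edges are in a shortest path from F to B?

4

Distance 0: F.
Distance 1: E.
Distance 2: G, J.
Distance 3: C, D, H.
Distance 4: B, I — contains B.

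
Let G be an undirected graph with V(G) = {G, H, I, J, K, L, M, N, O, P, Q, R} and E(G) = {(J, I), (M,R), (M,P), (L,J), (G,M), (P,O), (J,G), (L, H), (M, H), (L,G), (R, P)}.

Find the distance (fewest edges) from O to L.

Distance 0: O.
Distance 1: P.
Distance 2: M, R.
Distance 3: G, H.
Distance 4: J, L — contains L.

4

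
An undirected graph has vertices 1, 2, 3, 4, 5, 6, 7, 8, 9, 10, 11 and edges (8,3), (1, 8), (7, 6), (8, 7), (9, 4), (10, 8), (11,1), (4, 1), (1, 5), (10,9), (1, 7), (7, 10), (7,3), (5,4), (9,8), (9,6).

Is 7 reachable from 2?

2 has no edges, so nothing is reachable from it.

No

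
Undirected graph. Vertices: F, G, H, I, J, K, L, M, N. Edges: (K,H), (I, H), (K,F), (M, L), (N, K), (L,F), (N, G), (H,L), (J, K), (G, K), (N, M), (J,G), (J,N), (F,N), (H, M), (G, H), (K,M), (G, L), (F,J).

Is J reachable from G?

Yes

Explore from G.
Distance 1: reach H, J, K, L, N.
Found J.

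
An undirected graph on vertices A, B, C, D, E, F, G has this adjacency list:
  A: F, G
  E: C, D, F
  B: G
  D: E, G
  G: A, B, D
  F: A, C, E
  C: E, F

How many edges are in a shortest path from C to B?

4

Distance 0: C.
Distance 1: E, F.
Distance 2: A, D.
Distance 3: G.
Distance 4: B — contains B.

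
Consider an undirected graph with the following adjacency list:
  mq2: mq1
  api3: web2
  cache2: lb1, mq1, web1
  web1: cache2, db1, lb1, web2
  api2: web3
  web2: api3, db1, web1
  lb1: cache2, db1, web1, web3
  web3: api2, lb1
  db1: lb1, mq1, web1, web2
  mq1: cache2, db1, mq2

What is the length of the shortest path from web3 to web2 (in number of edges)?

Distance 0: web3.
Distance 1: api2, lb1.
Distance 2: cache2, db1, web1.
Distance 3: mq1, web2 — contains web2.

3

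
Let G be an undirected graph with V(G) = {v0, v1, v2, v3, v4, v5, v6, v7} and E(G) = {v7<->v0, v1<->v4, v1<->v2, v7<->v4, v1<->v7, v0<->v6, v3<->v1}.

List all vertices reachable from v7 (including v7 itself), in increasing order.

Start at v7.
Its neighbours: v0, v1, v4.
Then their neighbours: v2, v3, v6.
Nothing further is reachable.

v0, v1, v2, v3, v4, v6, v7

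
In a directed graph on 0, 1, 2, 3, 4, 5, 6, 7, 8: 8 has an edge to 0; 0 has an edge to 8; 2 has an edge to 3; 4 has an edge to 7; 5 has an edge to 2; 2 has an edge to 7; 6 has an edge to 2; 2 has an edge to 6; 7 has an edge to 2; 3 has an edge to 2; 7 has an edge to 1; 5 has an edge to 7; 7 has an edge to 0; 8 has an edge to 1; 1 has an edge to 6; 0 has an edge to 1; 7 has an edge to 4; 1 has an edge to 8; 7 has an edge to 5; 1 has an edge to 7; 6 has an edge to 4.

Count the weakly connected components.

1

From 0: component {0, 1, 2, 3, 4, 5, 6, 7, 8}.
That's 1 component.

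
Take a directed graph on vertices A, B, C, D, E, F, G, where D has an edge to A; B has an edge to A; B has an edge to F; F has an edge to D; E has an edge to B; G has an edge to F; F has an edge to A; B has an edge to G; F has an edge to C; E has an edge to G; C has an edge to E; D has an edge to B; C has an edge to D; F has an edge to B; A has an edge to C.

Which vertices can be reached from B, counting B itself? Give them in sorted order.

A, B, C, D, E, F, G

Start at B.
Its neighbours: A, F, G.
Then their neighbours: C, D.
Then next layer: E.
Every vertex is now reached.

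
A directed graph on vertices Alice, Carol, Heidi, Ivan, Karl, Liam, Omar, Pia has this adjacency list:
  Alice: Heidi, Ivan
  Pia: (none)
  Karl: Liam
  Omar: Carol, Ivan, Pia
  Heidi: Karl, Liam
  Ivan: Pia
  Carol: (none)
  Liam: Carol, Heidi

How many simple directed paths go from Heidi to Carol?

2

Heidi→Karl→Liam→Carol
Heidi→Liam→Carol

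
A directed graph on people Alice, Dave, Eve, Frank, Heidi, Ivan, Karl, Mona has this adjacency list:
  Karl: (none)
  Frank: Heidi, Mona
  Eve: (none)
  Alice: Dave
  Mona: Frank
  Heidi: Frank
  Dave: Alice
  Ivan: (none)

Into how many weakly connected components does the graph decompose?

From Alice: component {Alice, Dave}.
From Eve: component {Eve}.
From Frank: component {Frank, Heidi, Mona}.
From Ivan: component {Ivan}.
From Karl: component {Karl}.
That's 5 components.

5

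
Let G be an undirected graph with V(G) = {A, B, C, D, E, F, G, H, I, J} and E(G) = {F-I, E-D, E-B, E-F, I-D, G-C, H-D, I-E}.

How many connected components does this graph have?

From A: component {A}.
From B: component {B, D, E, F, H, I}.
From C: component {C, G}.
From J: component {J}.
That's 4 components.

4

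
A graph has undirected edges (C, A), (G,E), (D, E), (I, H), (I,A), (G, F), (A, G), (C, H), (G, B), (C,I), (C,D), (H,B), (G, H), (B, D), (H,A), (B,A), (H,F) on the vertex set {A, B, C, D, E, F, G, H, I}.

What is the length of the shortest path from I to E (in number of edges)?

Distance 0: I.
Distance 1: A, C, H.
Distance 2: B, D, F, G.
Distance 3: E — contains E.

3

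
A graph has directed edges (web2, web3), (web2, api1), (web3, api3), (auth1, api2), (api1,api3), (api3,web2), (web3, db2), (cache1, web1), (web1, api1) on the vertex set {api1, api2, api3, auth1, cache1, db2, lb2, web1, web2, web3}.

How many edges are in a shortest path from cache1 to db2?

Distance 0: cache1.
Distance 1: web1.
Distance 2: api1.
Distance 3: api3.
Distance 4: web2.
Distance 5: web3.
Distance 6: db2 — contains db2.

6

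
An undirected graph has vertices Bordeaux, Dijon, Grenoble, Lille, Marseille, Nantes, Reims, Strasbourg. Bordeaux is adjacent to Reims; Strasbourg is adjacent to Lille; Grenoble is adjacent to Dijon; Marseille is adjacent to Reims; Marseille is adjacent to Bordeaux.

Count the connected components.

4

From Bordeaux: component {Bordeaux, Marseille, Reims}.
From Dijon: component {Dijon, Grenoble}.
From Lille: component {Lille, Strasbourg}.
From Nantes: component {Nantes}.
That's 4 components.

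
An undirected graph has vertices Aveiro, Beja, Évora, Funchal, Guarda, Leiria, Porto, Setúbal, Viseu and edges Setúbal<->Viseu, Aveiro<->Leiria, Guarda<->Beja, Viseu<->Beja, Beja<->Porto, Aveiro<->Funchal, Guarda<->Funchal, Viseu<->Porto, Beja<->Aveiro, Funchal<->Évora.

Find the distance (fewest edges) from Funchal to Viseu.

3

Distance 0: Funchal.
Distance 1: Aveiro, Évora, Guarda.
Distance 2: Beja, Leiria.
Distance 3: Porto, Viseu — contains Viseu.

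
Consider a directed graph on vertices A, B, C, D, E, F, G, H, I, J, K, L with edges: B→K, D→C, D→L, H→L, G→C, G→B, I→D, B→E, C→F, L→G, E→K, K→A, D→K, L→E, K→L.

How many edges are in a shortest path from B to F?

Distance 0: B.
Distance 1: E, K.
Distance 2: A, L.
Distance 3: G.
Distance 4: C.
Distance 5: F — contains F.

5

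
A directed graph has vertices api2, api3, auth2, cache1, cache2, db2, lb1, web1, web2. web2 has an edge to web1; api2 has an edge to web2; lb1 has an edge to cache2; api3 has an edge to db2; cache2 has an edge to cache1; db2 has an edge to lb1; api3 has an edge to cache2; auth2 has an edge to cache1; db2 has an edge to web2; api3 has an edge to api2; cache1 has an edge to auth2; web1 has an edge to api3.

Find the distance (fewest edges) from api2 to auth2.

Distance 0: api2.
Distance 1: web2.
Distance 2: web1.
Distance 3: api3.
Distance 4: cache2, db2.
Distance 5: cache1, lb1.
Distance 6: auth2 — contains auth2.

6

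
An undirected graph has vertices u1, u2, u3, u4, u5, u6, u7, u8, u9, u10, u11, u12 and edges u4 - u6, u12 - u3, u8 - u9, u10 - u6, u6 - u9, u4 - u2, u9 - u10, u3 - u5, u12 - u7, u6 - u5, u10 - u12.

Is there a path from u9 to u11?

No

Explore from u9.
Distance 1: reach u6, u8, u10.
Distance 2: reach u4, u5, u12.
Distance 3: reach u2, u3, u7.
The search is exhausted without reaching u11; it lies in a different component.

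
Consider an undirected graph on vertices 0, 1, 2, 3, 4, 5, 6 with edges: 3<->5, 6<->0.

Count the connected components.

5

From 0: component {0, 6}.
From 1: component {1}.
From 2: component {2}.
From 3: component {3, 5}.
From 4: component {4}.
That's 5 components.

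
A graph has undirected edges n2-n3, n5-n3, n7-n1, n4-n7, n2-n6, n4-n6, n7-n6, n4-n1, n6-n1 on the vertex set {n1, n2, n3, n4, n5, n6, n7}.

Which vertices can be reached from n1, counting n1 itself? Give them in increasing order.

n1, n2, n3, n4, n5, n6, n7

Start at n1.
Its neighbours: n4, n6, n7.
Then their neighbours: n2.
Then next layer: n3.
Then next layer: n5.
Every vertex is now reached.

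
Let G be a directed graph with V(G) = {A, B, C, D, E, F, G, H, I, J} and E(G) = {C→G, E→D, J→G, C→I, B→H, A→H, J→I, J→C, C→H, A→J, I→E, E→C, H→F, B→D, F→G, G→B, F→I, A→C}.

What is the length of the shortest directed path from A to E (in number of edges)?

3

Distance 0: A.
Distance 1: C, H, J.
Distance 2: F, G, I.
Distance 3: B, E — contains E.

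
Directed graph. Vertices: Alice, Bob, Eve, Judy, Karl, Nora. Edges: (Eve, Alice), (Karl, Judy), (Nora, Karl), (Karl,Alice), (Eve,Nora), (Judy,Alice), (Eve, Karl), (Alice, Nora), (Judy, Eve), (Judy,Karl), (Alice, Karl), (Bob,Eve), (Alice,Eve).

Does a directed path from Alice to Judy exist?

Explore from Alice.
Distance 1: reach Eve, Karl, Nora.
Distance 2: reach Judy.
Found Judy.

Yes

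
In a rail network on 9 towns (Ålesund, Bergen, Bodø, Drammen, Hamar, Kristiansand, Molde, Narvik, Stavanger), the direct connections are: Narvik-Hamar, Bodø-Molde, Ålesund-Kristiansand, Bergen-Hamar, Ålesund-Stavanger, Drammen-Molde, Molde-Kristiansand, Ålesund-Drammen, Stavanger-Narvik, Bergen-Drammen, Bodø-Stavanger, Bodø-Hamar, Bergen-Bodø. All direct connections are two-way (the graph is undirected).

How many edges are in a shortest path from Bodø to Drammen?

Distance 0: Bodø.
Distance 1: Bergen, Hamar, Molde, Stavanger.
Distance 2: Ålesund, Drammen, Kristiansand, Narvik — contains Drammen.

2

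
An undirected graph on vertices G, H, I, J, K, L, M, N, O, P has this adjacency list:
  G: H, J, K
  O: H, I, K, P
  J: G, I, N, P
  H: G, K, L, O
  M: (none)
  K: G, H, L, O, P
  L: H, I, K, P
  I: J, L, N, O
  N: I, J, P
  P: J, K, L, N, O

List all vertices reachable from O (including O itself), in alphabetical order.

G, H, I, J, K, L, N, O, P

Start at O.
Its neighbours: H, I, K, P.
Then their neighbours: G, J, L, N.
Nothing further is reachable.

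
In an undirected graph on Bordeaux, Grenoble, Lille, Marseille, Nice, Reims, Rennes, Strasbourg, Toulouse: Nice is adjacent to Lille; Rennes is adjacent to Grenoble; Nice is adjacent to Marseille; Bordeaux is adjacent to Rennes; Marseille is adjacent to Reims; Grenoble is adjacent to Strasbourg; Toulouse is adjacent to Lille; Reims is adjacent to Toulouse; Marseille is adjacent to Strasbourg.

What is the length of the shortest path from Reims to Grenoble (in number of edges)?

Distance 0: Reims.
Distance 1: Marseille, Toulouse.
Distance 2: Lille, Nice, Strasbourg.
Distance 3: Grenoble — contains Grenoble.

3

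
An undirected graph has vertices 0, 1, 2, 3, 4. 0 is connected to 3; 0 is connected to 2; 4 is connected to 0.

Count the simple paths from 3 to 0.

3–0

1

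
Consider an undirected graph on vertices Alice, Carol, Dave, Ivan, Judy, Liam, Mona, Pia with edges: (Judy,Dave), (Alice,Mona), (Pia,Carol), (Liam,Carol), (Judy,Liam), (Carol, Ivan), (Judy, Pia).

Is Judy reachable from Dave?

Yes

Explore from Dave.
Distance 1: reach Judy.
Found Judy.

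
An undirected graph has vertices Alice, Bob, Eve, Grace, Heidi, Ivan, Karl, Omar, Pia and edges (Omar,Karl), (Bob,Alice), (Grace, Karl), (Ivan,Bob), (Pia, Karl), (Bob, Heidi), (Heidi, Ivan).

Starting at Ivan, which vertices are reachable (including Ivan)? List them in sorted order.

Alice, Bob, Heidi, Ivan

Start at Ivan.
Its neighbours: Bob, Heidi.
Then their neighbours: Alice.
Nothing further is reachable.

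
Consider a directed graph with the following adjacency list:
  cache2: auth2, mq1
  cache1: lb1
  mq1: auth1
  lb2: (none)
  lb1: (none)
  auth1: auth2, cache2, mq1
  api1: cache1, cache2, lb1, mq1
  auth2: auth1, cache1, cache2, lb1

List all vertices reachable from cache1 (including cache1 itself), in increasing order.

Start at cache1.
Its neighbours: lb1.
Nothing further is reachable.

cache1, lb1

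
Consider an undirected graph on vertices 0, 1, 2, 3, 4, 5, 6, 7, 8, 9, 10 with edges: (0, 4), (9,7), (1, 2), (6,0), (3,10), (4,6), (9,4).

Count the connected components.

From 0: component {0, 4, 6, 7, 9}.
From 1: component {1, 2}.
From 3: component {3, 10}.
From 5: component {5}.
From 8: component {8}.
That's 5 components.

5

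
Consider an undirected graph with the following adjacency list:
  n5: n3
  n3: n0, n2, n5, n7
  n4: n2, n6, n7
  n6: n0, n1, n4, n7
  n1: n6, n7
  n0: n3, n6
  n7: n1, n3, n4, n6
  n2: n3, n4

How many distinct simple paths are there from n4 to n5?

7

n4–n2–n3–n5
n4–n6–n0–n3–n5
n4–n6–n1–n7–n3–n5
n4–n6–n7–n3–n5
n4–n7–n1–n6–n0–n3–n5
n4–n7–n3–n5
n4–n7–n6–n0–n3–n5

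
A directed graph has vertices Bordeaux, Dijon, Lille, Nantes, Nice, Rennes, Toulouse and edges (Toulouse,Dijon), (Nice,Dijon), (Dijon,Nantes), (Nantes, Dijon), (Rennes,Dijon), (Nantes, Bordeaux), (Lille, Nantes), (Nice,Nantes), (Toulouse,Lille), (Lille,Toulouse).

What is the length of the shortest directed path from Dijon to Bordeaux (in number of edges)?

Distance 0: Dijon.
Distance 1: Nantes.
Distance 2: Bordeaux — contains Bordeaux.

2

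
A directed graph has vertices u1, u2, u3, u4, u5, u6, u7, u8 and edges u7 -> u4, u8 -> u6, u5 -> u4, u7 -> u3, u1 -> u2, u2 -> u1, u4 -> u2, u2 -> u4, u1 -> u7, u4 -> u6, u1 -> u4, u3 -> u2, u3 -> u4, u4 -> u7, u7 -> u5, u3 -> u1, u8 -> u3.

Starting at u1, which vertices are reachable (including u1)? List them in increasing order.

Start at u1.
Its neighbours: u2, u4, u7.
Then their neighbours: u3, u5, u6.
Nothing further is reachable.

u1, u2, u3, u4, u5, u6, u7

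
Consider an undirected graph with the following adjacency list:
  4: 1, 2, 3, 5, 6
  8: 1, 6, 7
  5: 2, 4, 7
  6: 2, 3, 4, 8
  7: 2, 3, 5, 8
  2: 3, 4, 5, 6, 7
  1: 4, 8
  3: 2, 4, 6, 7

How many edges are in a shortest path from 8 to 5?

Distance 0: 8.
Distance 1: 1, 6, 7.
Distance 2: 2, 3, 4, 5 — contains 5.

2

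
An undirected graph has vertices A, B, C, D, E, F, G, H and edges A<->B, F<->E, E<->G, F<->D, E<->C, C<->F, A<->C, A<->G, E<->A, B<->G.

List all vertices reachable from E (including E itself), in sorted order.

A, B, C, D, E, F, G

Start at E.
Its neighbours: A, C, F, G.
Then their neighbours: B, D.
Nothing further is reachable.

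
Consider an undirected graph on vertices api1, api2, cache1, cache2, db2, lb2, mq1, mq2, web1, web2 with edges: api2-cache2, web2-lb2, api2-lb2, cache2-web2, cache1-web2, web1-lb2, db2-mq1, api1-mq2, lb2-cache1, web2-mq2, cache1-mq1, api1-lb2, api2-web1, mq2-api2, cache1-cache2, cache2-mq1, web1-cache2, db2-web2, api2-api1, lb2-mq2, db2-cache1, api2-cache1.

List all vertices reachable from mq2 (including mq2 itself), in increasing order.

api1, api2, cache1, cache2, db2, lb2, mq1, mq2, web1, web2

Start at mq2.
Its neighbours: api1, api2, lb2, web2.
Then their neighbours: cache1, cache2, db2, web1.
Then next layer: mq1.
Every vertex is now reached.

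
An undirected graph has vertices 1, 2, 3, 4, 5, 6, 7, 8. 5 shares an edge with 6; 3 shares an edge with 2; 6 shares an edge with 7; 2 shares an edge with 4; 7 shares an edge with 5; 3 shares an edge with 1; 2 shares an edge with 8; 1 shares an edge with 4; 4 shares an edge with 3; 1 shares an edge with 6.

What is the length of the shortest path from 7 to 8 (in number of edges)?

Distance 0: 7.
Distance 1: 5, 6.
Distance 2: 1.
Distance 3: 3, 4.
Distance 4: 2.
Distance 5: 8 — contains 8.

5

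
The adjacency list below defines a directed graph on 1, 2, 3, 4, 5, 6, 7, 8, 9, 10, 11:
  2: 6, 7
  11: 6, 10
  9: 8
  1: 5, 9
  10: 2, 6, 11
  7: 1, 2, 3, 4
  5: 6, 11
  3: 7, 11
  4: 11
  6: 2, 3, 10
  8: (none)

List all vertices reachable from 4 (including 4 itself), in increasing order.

Start at 4.
Its neighbours: 11.
Then their neighbours: 6, 10.
Then next layer: 2, 3.
Then next layer: 7.
Then next layer: 1.
Then next layer: 5, 9.
Then next layer: 8.
Every vertex is now reached.

1, 2, 3, 4, 5, 6, 7, 8, 9, 10, 11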